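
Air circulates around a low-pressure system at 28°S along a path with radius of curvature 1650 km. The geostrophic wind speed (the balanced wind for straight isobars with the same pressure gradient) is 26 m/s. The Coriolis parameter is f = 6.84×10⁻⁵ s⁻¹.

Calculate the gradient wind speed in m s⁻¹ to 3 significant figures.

Around a low, centrifugal force acts outward with Coriolis, so pressure-gradient force balances both:
(1/ρ)|∂P/∂n| = fV + V²/R  →  V² + fR·V − fR·V_g = 0
With fR = 6.84×10⁻⁵ × 1650×10³ m = 113 m/s:
V = [−fR + √((fR)² + 4 fR V_g)]/2 = [−113 + √(113² + 4×113×26)]/2 = 21.8 m/s
Subgeostrophic (V < V_g = 26 m/s), as expected around a low.

21.8 m s⁻¹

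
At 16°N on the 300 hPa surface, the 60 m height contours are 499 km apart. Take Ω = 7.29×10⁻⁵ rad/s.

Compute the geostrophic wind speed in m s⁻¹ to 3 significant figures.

29.4 m s⁻¹

Coriolis parameter at 16°N:
f = 2Ω sin φ = 2 × 7.29×10⁻⁵ × sin 16° = 4.02×10⁻⁵ s⁻¹
Height gradient: |∂Z/∂n| = 60 m / 499000 m = 1.20×10⁻⁴
On a pressure surface, geostrophic balance gives V_g = (g/f)|∂Z/∂n|:
V_g = 9.81 × 1.20×10⁻⁴ / 4.02×10⁻⁵ = 29.4 m/s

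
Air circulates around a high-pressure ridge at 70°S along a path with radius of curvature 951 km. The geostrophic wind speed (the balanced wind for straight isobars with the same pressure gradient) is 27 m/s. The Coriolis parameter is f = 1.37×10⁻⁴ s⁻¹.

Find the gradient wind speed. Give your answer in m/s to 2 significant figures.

Around a high, pressure-gradient force acts outward with centrifugal, so Coriolis balances both:
fV = (1/ρ)|∂P/∂n| + V²/R  →  V² − fR·V + fR·V_g = 0
With fR = 1.37×10⁻⁴ × 951×10³ m = 130 m/s:
V = [fR − √((fR)² − 4 fR V_g)]/2 = [130 − √(130² − 4×130×27)]/2 = 38.2 m/s
Supergeostrophic (V > V_g = 27 m/s), as expected around a high.

38 m/s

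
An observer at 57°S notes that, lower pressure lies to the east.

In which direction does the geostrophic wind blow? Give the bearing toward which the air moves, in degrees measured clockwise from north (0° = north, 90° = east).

000°

The pressure-gradient force points toward the east (bearing 090°).
Geostrophic balance: in the Southern Hemisphere the Coriolis force deflects motion to the left, so the geostrophic wind blows 90° to the left of the pressure-gradient force (low pressure on the right).
Rotating 090° by 90° counterclockwise gives 000° — the wind blows toward the north.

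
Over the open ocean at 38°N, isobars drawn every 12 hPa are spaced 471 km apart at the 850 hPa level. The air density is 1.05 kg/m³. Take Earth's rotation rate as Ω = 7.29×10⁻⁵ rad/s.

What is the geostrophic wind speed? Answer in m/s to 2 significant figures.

27 m/s

Coriolis parameter at 38°N:
f = 2Ω sin φ = 2 × 7.29×10⁻⁵ × sin 38° = 8.98×10⁻⁵ s⁻¹
Pressure gradient: |∂P/∂n| = 1200 Pa / 471000 m = 2.55×10⁻³ Pa/m
Geostrophic balance (pressure-gradient force = Coriolis force):
V_g = (1/(fρ)) |∂P/∂n| = 2.55×10⁻³ / (8.98×10⁻⁵ × 1.05) = 27.0 m/s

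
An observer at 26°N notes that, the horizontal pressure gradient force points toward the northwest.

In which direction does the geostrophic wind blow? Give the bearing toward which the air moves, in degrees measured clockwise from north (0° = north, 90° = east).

045°

The pressure-gradient force points toward the northwest (bearing 315°).
Geostrophic balance: in the Northern Hemisphere the Coriolis force deflects motion to the right, so the geostrophic wind blows 90° to the right of the pressure-gradient force (low pressure on the left).
Rotating 315° by 90° clockwise gives 045° — the wind blows toward the northeast.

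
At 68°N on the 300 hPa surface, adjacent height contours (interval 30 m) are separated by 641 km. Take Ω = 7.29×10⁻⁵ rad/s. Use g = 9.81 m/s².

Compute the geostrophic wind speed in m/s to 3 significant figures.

Coriolis parameter at 68°N:
f = 2Ω sin φ = 2 × 7.29×10⁻⁵ × sin 68° = 1.35×10⁻⁴ s⁻¹
Height gradient: |∂Z/∂n| = 30 m / 641000 m = 4.68×10⁻⁵
On a pressure surface, geostrophic balance gives V_g = (g/f)|∂Z/∂n|:
V_g = 9.81 × 4.68×10⁻⁵ / 1.35×10⁻⁴ = 3.40 m/s

3.40 m/s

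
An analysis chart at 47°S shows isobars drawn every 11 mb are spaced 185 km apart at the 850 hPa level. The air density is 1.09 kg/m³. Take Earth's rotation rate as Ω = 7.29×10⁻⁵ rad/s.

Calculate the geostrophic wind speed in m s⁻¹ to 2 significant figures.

Coriolis parameter at 47°S:
f = 2Ω sin φ = 2 × 7.29×10⁻⁵ × sin 47° = 1.07×10⁻⁴ s⁻¹
Pressure gradient: |∂P/∂n| = 1100 Pa / 185000 m = 5.95×10⁻³ Pa/m
Geostrophic balance (pressure-gradient force = Coriolis force):
V_g = (1/(fρ)) |∂P/∂n| = 5.95×10⁻³ / (1.07×10⁻⁴ × 1.09) = 51.2 m/s

51 m s⁻¹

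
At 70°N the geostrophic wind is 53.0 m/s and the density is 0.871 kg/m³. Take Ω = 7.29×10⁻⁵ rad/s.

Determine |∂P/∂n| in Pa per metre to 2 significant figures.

6.3×10⁻³ Pa/m

Coriolis parameter at 70°N:
f = 2Ω sin φ = 2 × 7.29×10⁻⁵ × sin 70° = 1.37×10⁻⁴ s⁻¹
Geostrophic balance rearranged: |∂P/∂n| = f ρ V_g
|∂P/∂n| = 1.37×10⁻⁴ × 0.871 × 53.0 = 6.32×10⁻³ Pa/m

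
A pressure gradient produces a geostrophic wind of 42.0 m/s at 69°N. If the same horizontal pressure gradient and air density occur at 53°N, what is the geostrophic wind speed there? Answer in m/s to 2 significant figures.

With the same pressure gradient and density, V_g ∝ 1/f ∝ 1/sin φ.
V₂ = V₁ · sin φ₁ / sin φ₂ = 42.0 × sin 69° / sin 53°
V₂ = 42.0 × 0.9336/0.7986 = 49 m/s

49 m/s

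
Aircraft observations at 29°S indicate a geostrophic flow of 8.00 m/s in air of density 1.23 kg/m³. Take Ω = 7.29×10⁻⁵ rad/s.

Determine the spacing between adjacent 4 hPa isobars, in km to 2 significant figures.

580 km

Coriolis parameter at 29°S:
f = 2Ω sin φ = 2 × 7.29×10⁻⁵ × sin 29° = 7.07×10⁻⁵ s⁻¹
Geostrophic balance rearranged: |∂P/∂n| = f ρ V_g
|∂P/∂n| = 7.07×10⁻⁵ × 1.23 × 8.00 = 6.96×10⁻⁴ Pa/m
Isobar spacing: Δn = ΔP/|∂P/∂n| = 400 Pa / 6.96×10⁻⁴ Pa/m = 575090 m ≈ 580 km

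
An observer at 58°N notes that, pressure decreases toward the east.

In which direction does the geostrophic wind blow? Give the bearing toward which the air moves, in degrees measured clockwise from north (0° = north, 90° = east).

180°

The pressure-gradient force points toward the east (bearing 090°).
Geostrophic balance: in the Northern Hemisphere the Coriolis force deflects motion to the right, so the geostrophic wind blows 90° to the right of the pressure-gradient force (low pressure on the left).
Rotating 090° by 90° clockwise gives 180° — the wind blows toward the south.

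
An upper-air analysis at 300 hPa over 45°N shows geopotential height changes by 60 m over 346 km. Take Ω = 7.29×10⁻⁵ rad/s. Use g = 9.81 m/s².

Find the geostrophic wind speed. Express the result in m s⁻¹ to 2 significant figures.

Coriolis parameter at 45°N:
f = 2Ω sin φ = 2 × 7.29×10⁻⁵ × sin 45° = 1.03×10⁻⁴ s⁻¹
Height gradient: |∂Z/∂n| = 60 m / 346000 m = 1.73×10⁻⁴
On a pressure surface, geostrophic balance gives V_g = (g/f)|∂Z/∂n|:
V_g = 9.81 × 1.73×10⁻⁴ / 1.03×10⁻⁴ = 16.5 m/s

17 m s⁻¹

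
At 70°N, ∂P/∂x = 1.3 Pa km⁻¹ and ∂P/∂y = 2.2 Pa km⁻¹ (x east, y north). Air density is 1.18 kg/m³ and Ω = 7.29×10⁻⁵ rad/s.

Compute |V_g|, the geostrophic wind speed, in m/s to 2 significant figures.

16 m/s

Coriolis parameter at 70°N:
f = 2Ω sin φ = 2 × 7.29×10⁻⁵ × sin 70° = 1.37×10⁻⁴ s⁻¹
Component geostrophic relations (x east, y north):
u_g = −(1/(fρ)) ∂P/∂y,  v_g = (1/(fρ)) ∂P/∂x
u_g = −(2.2×10⁻³)/(1.37×10⁻⁴ × 1.18) = −13.6 m/s;  v_g = (1.3×10⁻³)/(1.37×10⁻⁴ × 1.18) = 8.04 m/s
|V_g| = √(u_g² + v_g²) = 15.8 m/s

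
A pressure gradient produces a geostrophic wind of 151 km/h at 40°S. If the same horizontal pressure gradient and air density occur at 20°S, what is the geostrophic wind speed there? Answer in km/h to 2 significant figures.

With the same pressure gradient and density, V_g ∝ 1/f ∝ 1/sin φ.
V₂ = V₁ · sin φ₁ / sin φ₂ = 151 × sin 40° / sin 20°
V₂ = 151 × 0.6428/0.3420 = 280 km/h

280 km/h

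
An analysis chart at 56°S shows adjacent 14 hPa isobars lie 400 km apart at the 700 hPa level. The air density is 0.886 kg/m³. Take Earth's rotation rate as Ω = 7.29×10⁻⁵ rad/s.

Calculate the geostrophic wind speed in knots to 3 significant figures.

63.5 knots

Coriolis parameter at 56°S:
f = 2Ω sin φ = 2 × 7.29×10⁻⁵ × sin 56° = 1.21×10⁻⁴ s⁻¹
Pressure gradient: |∂P/∂n| = 1400 Pa / 400000 m = 3.50×10⁻³ Pa/m
Geostrophic balance (pressure-gradient force = Coriolis force):
V_g = (1/(fρ)) |∂P/∂n| = 3.50×10⁻³ / (1.21×10⁻⁴ × 0.886) = 32.7 m/s
Converting: 32.7 m/s × 1.944 = 63.5 knots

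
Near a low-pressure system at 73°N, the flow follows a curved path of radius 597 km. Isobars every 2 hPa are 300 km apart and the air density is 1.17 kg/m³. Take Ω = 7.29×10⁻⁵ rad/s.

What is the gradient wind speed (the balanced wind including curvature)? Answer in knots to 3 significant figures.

7.59 knots

Coriolis parameter at 73°N:
f = 2Ω sin φ = 2 × 7.29×10⁻⁵ × sin 73° = 1.39×10⁻⁴ s⁻¹
Pressure gradient: |∂P/∂n| = 200 Pa / 300000 m = 6.67×10⁻⁴ Pa/m
Geostrophic speed: V_g = |∂P/∂n|/(fρ) = 6.67×10⁻⁴/(1.39×10⁻⁴ × 1.17) = 4.09 m/s
Around a low, centrifugal force acts outward with Coriolis, so pressure-gradient force balances both:
(1/ρ)|∂P/∂n| = fV + V²/R  →  V² + fR·V − fR·V_g = 0
With fR = 1.39×10⁻⁴ × 597×10³ m = 83.2 m/s:
V = [−fR + √((fR)² + 4 fR V_g)]/2 = [−83.2 + √(83.2² + 4×83.2×4.09)]/2 = 3.9 m/s
Subgeostrophic (V < V_g = 4.09 m/s), as expected around a low.
Converting: 3.9 m/s × 1.944 = 7.59 knots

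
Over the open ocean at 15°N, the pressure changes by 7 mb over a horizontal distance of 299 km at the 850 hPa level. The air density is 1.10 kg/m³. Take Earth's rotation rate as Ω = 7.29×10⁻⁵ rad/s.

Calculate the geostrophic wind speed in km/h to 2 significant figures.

Coriolis parameter at 15°N:
f = 2Ω sin φ = 2 × 7.29×10⁻⁵ × sin 15° = 3.77×10⁻⁵ s⁻¹
Pressure gradient: |∂P/∂n| = 700 Pa / 299000 m = 2.34×10⁻³ Pa/m
Geostrophic balance (pressure-gradient force = Coriolis force):
V_g = (1/(fρ)) |∂P/∂n| = 2.34×10⁻³ / (3.77×10⁻⁵ × 1.10) = 56.4 m/s
Converting: 56.4 m/s × 3.6 = 200 km/h

200 km/h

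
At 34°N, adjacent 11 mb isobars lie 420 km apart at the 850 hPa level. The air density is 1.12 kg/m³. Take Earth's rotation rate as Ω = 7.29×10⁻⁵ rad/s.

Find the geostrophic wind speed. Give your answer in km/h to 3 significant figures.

Coriolis parameter at 34°N:
f = 2Ω sin φ = 2 × 7.29×10⁻⁵ × sin 34° = 8.15×10⁻⁵ s⁻¹
Pressure gradient: |∂P/∂n| = 1100 Pa / 420000 m = 2.62×10⁻³ Pa/m
Geostrophic balance (pressure-gradient force = Coriolis force):
V_g = (1/(fρ)) |∂P/∂n| = 2.62×10⁻³ / (8.15×10⁻⁵ × 1.12) = 28.7 m/s
Converting: 28.7 m/s × 3.6 = 103 km/h

103 km/h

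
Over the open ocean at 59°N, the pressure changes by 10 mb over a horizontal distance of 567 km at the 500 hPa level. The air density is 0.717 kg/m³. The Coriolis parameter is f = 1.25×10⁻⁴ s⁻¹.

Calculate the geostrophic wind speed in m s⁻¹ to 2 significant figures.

Pressure gradient: |∂P/∂n| = 1000 Pa / 567000 m = 1.76×10⁻³ Pa/m
Geostrophic balance (pressure-gradient force = Coriolis force):
V_g = (1/(fρ)) |∂P/∂n| = 1.76×10⁻³ / (1.25×10⁻⁴ × 0.717) = 19.7 m/s

20 m s⁻¹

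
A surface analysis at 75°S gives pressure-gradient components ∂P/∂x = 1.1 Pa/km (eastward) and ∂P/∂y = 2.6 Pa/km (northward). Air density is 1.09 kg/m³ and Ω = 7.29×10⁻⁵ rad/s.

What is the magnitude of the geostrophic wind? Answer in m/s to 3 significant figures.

18.4 m/s

Coriolis parameter at 75°S:
f = 2Ω sin φ = 2 × 7.29×10⁻⁵ × sin 75° = 1.41×10⁻⁴ s⁻¹
In the Southern Hemisphere f is negative: f = −1.41×10⁻⁴ s⁻¹.
Component geostrophic relations (x east, y north):
u_g = −(1/(fρ)) ∂P/∂y,  v_g = (1/(fρ)) ∂P/∂x
u_g = −(2.6×10⁻³)/(−1.41×10⁻⁴ × 1.09) = 16.9 m/s;  v_g = (1.1×10⁻³)/(−1.41×10⁻⁴ × 1.09) = −7.17 m/s
|V_g| = √(u_g² + v_g²) = 18.4 m/s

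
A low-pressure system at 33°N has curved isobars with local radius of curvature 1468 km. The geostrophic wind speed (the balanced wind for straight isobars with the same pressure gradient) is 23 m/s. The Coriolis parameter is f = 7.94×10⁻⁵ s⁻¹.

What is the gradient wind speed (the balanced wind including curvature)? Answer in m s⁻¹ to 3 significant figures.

Around a low, centrifugal force acts outward with Coriolis, so pressure-gradient force balances both:
(1/ρ)|∂P/∂n| = fV + V²/R  →  V² + fR·V − fR·V_g = 0
With fR = 7.94×10⁻⁵ × 1468×10³ m = 117 m/s:
V = [−fR + √((fR)² + 4 fR V_g)]/2 = [−117 + √(117² + 4×117×23)]/2 = 19.7 m/s
Subgeostrophic (V < V_g = 23 m/s), as expected around a low.

19.7 m s⁻¹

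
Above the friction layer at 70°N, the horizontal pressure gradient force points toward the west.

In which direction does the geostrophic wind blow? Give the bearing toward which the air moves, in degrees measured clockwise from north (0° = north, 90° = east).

The pressure-gradient force points toward the west (bearing 270°).
Geostrophic balance: in the Northern Hemisphere the Coriolis force deflects motion to the right, so the geostrophic wind blows 90° to the right of the pressure-gradient force (low pressure on the left).
Rotating 270° by 90° clockwise gives 000° — the wind blows toward the north.

000°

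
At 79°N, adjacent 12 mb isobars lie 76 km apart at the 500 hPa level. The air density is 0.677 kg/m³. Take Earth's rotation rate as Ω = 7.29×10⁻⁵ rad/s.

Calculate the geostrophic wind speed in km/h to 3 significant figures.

587 km/h

Coriolis parameter at 79°N:
f = 2Ω sin φ = 2 × 7.29×10⁻⁵ × sin 79° = 1.43×10⁻⁴ s⁻¹
Pressure gradient: |∂P/∂n| = 1200 Pa / 76000 m = 1.58×10⁻² Pa/m
Geostrophic balance (pressure-gradient force = Coriolis force):
V_g = (1/(fρ)) |∂P/∂n| = 1.58×10⁻² / (1.43×10⁻⁴ × 0.677) = 163 m/s
Converting: 163 m/s × 3.6 = 587 km/h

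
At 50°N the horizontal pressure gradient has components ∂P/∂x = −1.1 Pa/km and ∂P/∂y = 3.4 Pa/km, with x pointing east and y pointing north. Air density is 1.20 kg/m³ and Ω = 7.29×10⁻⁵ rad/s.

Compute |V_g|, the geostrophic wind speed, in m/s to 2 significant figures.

Coriolis parameter at 50°N:
f = 2Ω sin φ = 2 × 7.29×10⁻⁵ × sin 50° = 1.12×10⁻⁴ s⁻¹
Component geostrophic relations (x east, y north):
u_g = −(1/(fρ)) ∂P/∂y,  v_g = (1/(fρ)) ∂P/∂x
u_g = −(3.4×10⁻³)/(1.12×10⁻⁴ × 1.20) = −25.4 m/s;  v_g = (−1.1×10⁻³)/(1.12×10⁻⁴ × 1.20) = −8.21 m/s
|V_g| = √(u_g² + v_g²) = 26.7 m/s

27 m/s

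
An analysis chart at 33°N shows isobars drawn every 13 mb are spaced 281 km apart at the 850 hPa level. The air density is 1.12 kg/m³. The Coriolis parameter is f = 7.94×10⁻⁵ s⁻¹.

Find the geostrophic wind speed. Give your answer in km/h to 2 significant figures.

Pressure gradient: |∂P/∂n| = 1300 Pa / 281000 m = 4.63×10⁻³ Pa/m
Geostrophic balance (pressure-gradient force = Coriolis force):
V_g = (1/(fρ)) |∂P/∂n| = 4.63×10⁻³ / (7.94×10⁻⁵ × 1.12) = 52.0 m/s
Converting: 52.0 m/s × 3.6 = 190 km/h

190 km/h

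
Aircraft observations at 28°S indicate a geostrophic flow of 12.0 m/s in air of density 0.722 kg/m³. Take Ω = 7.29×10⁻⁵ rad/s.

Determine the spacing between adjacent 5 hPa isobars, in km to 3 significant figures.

843 km

Coriolis parameter at 28°S:
f = 2Ω sin φ = 2 × 7.29×10⁻⁵ × sin 28° = 6.84×10⁻⁵ s⁻¹
Geostrophic balance rearranged: |∂P/∂n| = f ρ V_g
|∂P/∂n| = 6.84×10⁻⁵ × 0.722 × 12.0 = 5.93×10⁻⁴ Pa/m
Isobar spacing: Δn = ΔP/|∂P/∂n| = 500 Pa / 5.93×10⁻⁴ Pa/m = 843111 m ≈ 843 km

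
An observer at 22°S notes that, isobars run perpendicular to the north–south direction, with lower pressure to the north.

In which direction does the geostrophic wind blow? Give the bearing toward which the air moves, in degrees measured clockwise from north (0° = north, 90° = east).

The pressure-gradient force points toward the north (bearing 000°).
Geostrophic balance: in the Southern Hemisphere the Coriolis force deflects motion to the left, so the geostrophic wind blows 90° to the left of the pressure-gradient force (low pressure on the right).
Rotating 000° by 90° counterclockwise gives 270° — the wind blows toward the west.

270°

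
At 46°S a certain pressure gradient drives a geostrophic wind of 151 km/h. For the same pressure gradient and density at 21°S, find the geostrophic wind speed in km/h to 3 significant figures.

303 km/h

With the same pressure gradient and density, V_g ∝ 1/f ∝ 1/sin φ.
V₂ = V₁ · sin φ₁ / sin φ₂ = 151 × sin 46° / sin 21°
V₂ = 151 × 0.7193/0.3584 = 303 km/h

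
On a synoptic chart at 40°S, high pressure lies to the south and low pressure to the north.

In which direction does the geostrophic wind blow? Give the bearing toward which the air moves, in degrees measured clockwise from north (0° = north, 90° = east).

270°

The pressure-gradient force points toward the north (bearing 000°).
Geostrophic balance: in the Southern Hemisphere the Coriolis force deflects motion to the left, so the geostrophic wind blows 90° to the left of the pressure-gradient force (low pressure on the right).
Rotating 000° by 90° counterclockwise gives 270° — the wind blows toward the west.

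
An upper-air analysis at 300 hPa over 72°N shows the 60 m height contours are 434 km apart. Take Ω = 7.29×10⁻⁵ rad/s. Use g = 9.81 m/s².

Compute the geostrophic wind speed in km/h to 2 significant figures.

35 km/h

Coriolis parameter at 72°N:
f = 2Ω sin φ = 2 × 7.29×10⁻⁵ × sin 72° = 1.39×10⁻⁴ s⁻¹
Height gradient: |∂Z/∂n| = 60 m / 434000 m = 1.38×10⁻⁴
On a pressure surface, geostrophic balance gives V_g = (g/f)|∂Z/∂n|:
V_g = 9.81 × 1.38×10⁻⁴ / 1.39×10⁻⁴ = 9.78 m/s
Converting: 9.78 m/s × 3.6 = 35 km/h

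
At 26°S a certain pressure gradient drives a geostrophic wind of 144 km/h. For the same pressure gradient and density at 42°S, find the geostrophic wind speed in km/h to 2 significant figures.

With the same pressure gradient and density, V_g ∝ 1/f ∝ 1/sin φ.
V₂ = V₁ · sin φ₁ / sin φ₂ = 144 × sin 26° / sin 42°
V₂ = 144 × 0.4384/0.6691 = 94 km/h

94 km/h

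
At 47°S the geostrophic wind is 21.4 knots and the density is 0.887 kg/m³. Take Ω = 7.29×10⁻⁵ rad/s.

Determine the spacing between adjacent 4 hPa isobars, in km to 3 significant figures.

Coriolis parameter at 47°S:
f = 2Ω sin φ = 2 × 7.29×10⁻⁵ × sin 47° = 1.07×10⁻⁴ s⁻¹
Wind speed in SI: 21.4 knots = 11.0 m/s
Geostrophic balance rearranged: |∂P/∂n| = f ρ V_g
|∂P/∂n| = 1.07×10⁻⁴ × 0.887 × 11.0 = 1.04×10⁻³ Pa/m
Isobar spacing: Δn = ΔP/|∂P/∂n| = 400 Pa / 1.04×10⁻³ Pa/m = 384149 m ≈ 384 km

384 km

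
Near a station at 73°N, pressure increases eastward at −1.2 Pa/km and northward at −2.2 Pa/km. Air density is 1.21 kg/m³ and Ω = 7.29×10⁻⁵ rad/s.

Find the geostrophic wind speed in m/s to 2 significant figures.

Coriolis parameter at 73°N:
f = 2Ω sin φ = 2 × 7.29×10⁻⁵ × sin 73° = 1.39×10⁻⁴ s⁻¹
Component geostrophic relations (x east, y north):
u_g = −(1/(fρ)) ∂P/∂y,  v_g = (1/(fρ)) ∂P/∂x
u_g = −(−2.2×10⁻³)/(1.39×10⁻⁴ × 1.21) = 13.0 m/s;  v_g = (−1.2×10⁻³)/(1.39×10⁻⁴ × 1.21) = −7.11 m/s
|V_g| = √(u_g² + v_g²) = 14.9 m/s

15 m/s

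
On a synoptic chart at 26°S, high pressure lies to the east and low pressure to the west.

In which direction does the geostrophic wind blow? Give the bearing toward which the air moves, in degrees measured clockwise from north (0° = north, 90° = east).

180°

The pressure-gradient force points toward the west (bearing 270°).
Geostrophic balance: in the Southern Hemisphere the Coriolis force deflects motion to the left, so the geostrophic wind blows 90° to the left of the pressure-gradient force (low pressure on the right).
Rotating 270° by 90° counterclockwise gives 180° — the wind blows toward the south.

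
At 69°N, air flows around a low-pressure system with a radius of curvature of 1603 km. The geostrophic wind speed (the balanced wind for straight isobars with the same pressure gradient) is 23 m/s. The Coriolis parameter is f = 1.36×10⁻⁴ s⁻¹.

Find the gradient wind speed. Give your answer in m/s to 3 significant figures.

21.0 m/s

Around a low, centrifugal force acts outward with Coriolis, so pressure-gradient force balances both:
(1/ρ)|∂P/∂n| = fV + V²/R  →  V² + fR·V − fR·V_g = 0
With fR = 1.36×10⁻⁴ × 1603×10³ m = 218 m/s:
V = [−fR + √((fR)² + 4 fR V_g)]/2 = [−218 + √(218² + 4×218×23)]/2 = 21 m/s
Subgeostrophic (V < V_g = 23 m/s), as expected around a low.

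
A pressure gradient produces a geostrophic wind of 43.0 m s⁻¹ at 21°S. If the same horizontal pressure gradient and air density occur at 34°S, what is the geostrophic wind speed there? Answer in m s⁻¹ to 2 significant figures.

With the same pressure gradient and density, V_g ∝ 1/f ∝ 1/sin φ.
V₂ = V₁ · sin φ₁ / sin φ₂ = 43.0 × sin 21° / sin 34°
V₂ = 43.0 × 0.3584/0.5592 = 28 m s⁻¹

28 m s⁻¹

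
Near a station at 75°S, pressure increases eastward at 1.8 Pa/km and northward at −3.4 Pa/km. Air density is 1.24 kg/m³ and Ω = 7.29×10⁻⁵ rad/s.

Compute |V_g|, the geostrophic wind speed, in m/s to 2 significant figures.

Coriolis parameter at 75°S:
f = 2Ω sin φ = 2 × 7.29×10⁻⁵ × sin 75° = 1.41×10⁻⁴ s⁻¹
In the Southern Hemisphere f is negative: f = −1.41×10⁻⁴ s⁻¹.
Component geostrophic relations (x east, y north):
u_g = −(1/(fρ)) ∂P/∂y,  v_g = (1/(fρ)) ∂P/∂x
u_g = −(−3.4×10⁻³)/(−1.41×10⁻⁴ × 1.24) = −19.5 m/s;  v_g = (1.8×10⁻³)/(−1.41×10⁻⁴ × 1.24) = −10.3 m/s
|V_g| = √(u_g² + v_g²) = 22.0 m/s

22 m/s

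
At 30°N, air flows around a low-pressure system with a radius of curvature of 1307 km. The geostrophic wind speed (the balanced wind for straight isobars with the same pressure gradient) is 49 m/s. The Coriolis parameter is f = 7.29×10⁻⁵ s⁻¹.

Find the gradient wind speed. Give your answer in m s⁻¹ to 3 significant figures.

35.7 m s⁻¹

Around a low, centrifugal force acts outward with Coriolis, so pressure-gradient force balances both:
(1/ρ)|∂P/∂n| = fV + V²/R  →  V² + fR·V − fR·V_g = 0
With fR = 7.29×10⁻⁵ × 1307×10³ m = 95.3 m/s:
V = [−fR + √((fR)² + 4 fR V_g)]/2 = [−95.3 + √(95.3² + 4×95.3×49)]/2 = 35.7 m/s
Subgeostrophic (V < V_g = 49 m/s), as expected around a low.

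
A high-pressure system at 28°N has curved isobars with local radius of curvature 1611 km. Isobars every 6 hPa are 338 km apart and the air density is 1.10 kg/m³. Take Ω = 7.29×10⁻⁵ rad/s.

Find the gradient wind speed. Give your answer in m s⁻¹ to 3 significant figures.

Coriolis parameter at 28°N:
f = 2Ω sin φ = 2 × 7.29×10⁻⁵ × sin 28° = 6.84×10⁻⁵ s⁻¹
Pressure gradient: |∂P/∂n| = 600 Pa / 338000 m = 1.78×10⁻³ Pa/m
Geostrophic speed: V_g = |∂P/∂n|/(fρ) = 1.78×10⁻³/(6.84×10⁻⁵ × 1.10) = 23.6 m/s
Around a high, pressure-gradient force acts outward with centrifugal, so Coriolis balances both:
fV = (1/ρ)|∂P/∂n| + V²/R  →  V² − fR·V + fR·V_g = 0
With fR = 6.84×10⁻⁵ × 1611×10³ m = 110 m/s:
V = [fR − √((fR)² − 4 fR V_g)]/2 = [110 − √(110² − 4×110×23.6)]/2 = 34.2 m/s
Supergeostrophic (V > V_g = 23.6 m/s), as expected around a high.

34.2 m s⁻¹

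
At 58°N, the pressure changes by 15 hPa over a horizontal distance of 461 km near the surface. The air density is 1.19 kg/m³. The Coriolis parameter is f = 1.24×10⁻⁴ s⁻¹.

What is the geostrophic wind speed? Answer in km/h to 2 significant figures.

79 km/h

Pressure gradient: |∂P/∂n| = 1500 Pa / 461000 m = 3.25×10⁻³ Pa/m
Geostrophic balance (pressure-gradient force = Coriolis force):
V_g = (1/(fρ)) |∂P/∂n| = 3.25×10⁻³ / (1.24×10⁻⁴ × 1.19) = 22.1 m/s
Converting: 22.1 m/s × 3.6 = 79 km/h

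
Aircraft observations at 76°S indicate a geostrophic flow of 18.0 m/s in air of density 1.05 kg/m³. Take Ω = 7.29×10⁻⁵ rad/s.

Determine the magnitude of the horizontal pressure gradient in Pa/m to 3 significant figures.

Coriolis parameter at 76°S:
f = 2Ω sin φ = 2 × 7.29×10⁻⁵ × sin 76° = 1.41×10⁻⁴ s⁻¹
Geostrophic balance rearranged: |∂P/∂n| = f ρ V_g
|∂P/∂n| = 1.41×10⁻⁴ × 1.05 × 18.0 = 2.67×10⁻³ Pa/m

2.67×10⁻³ Pa/m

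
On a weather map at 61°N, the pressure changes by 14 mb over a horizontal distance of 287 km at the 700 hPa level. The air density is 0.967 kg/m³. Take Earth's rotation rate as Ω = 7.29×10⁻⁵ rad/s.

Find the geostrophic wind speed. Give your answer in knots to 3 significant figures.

Coriolis parameter at 61°N:
f = 2Ω sin φ = 2 × 7.29×10⁻⁵ × sin 61° = 1.28×10⁻⁴ s⁻¹
Pressure gradient: |∂P/∂n| = 1400 Pa / 287000 m = 4.88×10⁻³ Pa/m
Geostrophic balance (pressure-gradient force = Coriolis force):
V_g = (1/(fρ)) |∂P/∂n| = 4.88×10⁻³ / (1.28×10⁻⁴ × 0.967) = 39.6 m/s
Converting: 39.6 m/s × 1.944 = 76.9 knots

76.9 knots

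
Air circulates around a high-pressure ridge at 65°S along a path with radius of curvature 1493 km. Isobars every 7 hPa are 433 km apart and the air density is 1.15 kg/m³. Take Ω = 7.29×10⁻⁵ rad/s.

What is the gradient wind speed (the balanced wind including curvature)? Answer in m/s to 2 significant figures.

11 m/s

Coriolis parameter at 65°S:
f = 2Ω sin φ = 2 × 7.29×10⁻⁵ × sin 65° = 1.32×10⁻⁴ s⁻¹
Pressure gradient: |∂P/∂n| = 700 Pa / 433000 m = 1.62×10⁻³ Pa/m
Geostrophic speed: V_g = |∂P/∂n|/(fρ) = 1.62×10⁻³/(1.32×10⁻⁴ × 1.15) = 10.6 m/s
Around a high, pressure-gradient force acts outward with centrifugal, so Coriolis balances both:
fV = (1/ρ)|∂P/∂n| + V²/R  →  V² − fR·V + fR·V_g = 0
With fR = 1.32×10⁻⁴ × 1493×10³ m = 197 m/s:
V = [fR − √((fR)² − 4 fR V_g)]/2 = [197 − √(197² − 4×197×10.6)]/2 = 11.3 m/s
Supergeostrophic (V > V_g = 10.6 m/s), as expected around a high.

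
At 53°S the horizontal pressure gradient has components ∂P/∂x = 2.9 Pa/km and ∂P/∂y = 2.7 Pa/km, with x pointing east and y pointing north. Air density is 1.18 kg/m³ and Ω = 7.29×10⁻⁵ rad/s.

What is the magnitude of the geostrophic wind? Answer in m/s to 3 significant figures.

28.8 m/s

Coriolis parameter at 53°S:
f = 2Ω sin φ = 2 × 7.29×10⁻⁵ × sin 53° = 1.16×10⁻⁴ s⁻¹
In the Southern Hemisphere f is negative: f = −1.16×10⁻⁴ s⁻¹.
Component geostrophic relations (x east, y north):
u_g = −(1/(fρ)) ∂P/∂y,  v_g = (1/(fρ)) ∂P/∂x
u_g = −(2.7×10⁻³)/(−1.16×10⁻⁴ × 1.18) = 19.7 m/s;  v_g = (2.9×10⁻³)/(−1.16×10⁻⁴ × 1.18) = −21.1 m/s
|V_g| = √(u_g² + v_g²) = 28.8 m/s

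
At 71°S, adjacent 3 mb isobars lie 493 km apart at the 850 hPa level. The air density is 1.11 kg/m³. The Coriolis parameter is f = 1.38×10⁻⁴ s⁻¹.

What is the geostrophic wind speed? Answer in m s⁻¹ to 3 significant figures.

Pressure gradient: |∂P/∂n| = 300 Pa / 493000 m = 6.09×10⁻⁴ Pa/m
Geostrophic balance (pressure-gradient force = Coriolis force):
V_g = (1/(fρ)) |∂P/∂n| = 6.09×10⁻⁴ / (1.38×10⁻⁴ × 1.11) = 3.97 m/s

3.97 m s⁻¹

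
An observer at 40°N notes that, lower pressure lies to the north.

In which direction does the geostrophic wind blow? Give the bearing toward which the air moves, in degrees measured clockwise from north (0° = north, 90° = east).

090°

The pressure-gradient force points toward the north (bearing 000°).
Geostrophic balance: in the Northern Hemisphere the Coriolis force deflects motion to the right, so the geostrophic wind blows 90° to the right of the pressure-gradient force (low pressure on the left).
Rotating 000° by 90° clockwise gives 090° — the wind blows toward the east.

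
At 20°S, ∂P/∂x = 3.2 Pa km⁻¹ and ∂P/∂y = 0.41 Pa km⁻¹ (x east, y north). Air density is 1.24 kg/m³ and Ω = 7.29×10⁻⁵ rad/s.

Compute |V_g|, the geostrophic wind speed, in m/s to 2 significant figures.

Coriolis parameter at 20°S:
f = 2Ω sin φ = 2 × 7.29×10⁻⁵ × sin 20° = 4.99×10⁻⁵ s⁻¹
In the Southern Hemisphere f is negative: f = −4.99×10⁻⁵ s⁻¹.
Component geostrophic relations (x east, y north):
u_g = −(1/(fρ)) ∂P/∂y,  v_g = (1/(fρ)) ∂P/∂x
u_g = −(0.41×10⁻³)/(−4.99×10⁻⁵ × 1.24) = 6.63 m/s;  v_g = (3.2×10⁻³)/(−4.99×10⁻⁵ × 1.24) = −51.8 m/s
|V_g| = √(u_g² + v_g²) = 52.2 m/s

52 m/s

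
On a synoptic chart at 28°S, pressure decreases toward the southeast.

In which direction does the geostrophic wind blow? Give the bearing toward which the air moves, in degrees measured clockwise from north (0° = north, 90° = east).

The pressure-gradient force points toward the southeast (bearing 135°).
Geostrophic balance: in the Southern Hemisphere the Coriolis force deflects motion to the left, so the geostrophic wind blows 90° to the left of the pressure-gradient force (low pressure on the right).
Rotating 135° by 90° counterclockwise gives 045° — the wind blows toward the northeast.

045°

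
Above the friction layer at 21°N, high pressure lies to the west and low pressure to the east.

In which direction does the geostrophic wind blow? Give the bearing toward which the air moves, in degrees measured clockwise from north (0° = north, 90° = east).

180°

The pressure-gradient force points toward the east (bearing 090°).
Geostrophic balance: in the Northern Hemisphere the Coriolis force deflects motion to the right, so the geostrophic wind blows 90° to the right of the pressure-gradient force (low pressure on the left).
Rotating 090° by 90° clockwise gives 180° — the wind blows toward the south.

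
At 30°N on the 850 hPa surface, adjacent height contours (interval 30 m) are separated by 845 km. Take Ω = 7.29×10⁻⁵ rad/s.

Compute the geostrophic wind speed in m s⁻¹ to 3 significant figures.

Coriolis parameter at 30°N:
f = 2Ω sin φ = 2 × 7.29×10⁻⁵ × sin 30° = 7.29×10⁻⁵ s⁻¹
Height gradient: |∂Z/∂n| = 30 m / 845000 m = 3.55×10⁻⁵
On a pressure surface, geostrophic balance gives V_g = (g/f)|∂Z/∂n|:
V_g = 9.81 × 3.55×10⁻⁵ / 7.29×10⁻⁵ = 4.78 m/s

4.78 m s⁻¹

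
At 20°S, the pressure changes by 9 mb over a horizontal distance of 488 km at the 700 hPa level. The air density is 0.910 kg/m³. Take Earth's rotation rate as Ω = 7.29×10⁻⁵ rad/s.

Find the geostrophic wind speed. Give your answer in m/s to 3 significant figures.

40.6 m/s

Coriolis parameter at 20°S:
f = 2Ω sin φ = 2 × 7.29×10⁻⁵ × sin 20° = 4.99×10⁻⁵ s⁻¹
Pressure gradient: |∂P/∂n| = 900 Pa / 488000 m = 1.84×10⁻³ Pa/m
Geostrophic balance (pressure-gradient force = Coriolis force):
V_g = (1/(fρ)) |∂P/∂n| = 1.84×10⁻³ / (4.99×10⁻⁵ × 0.910) = 40.6 m/s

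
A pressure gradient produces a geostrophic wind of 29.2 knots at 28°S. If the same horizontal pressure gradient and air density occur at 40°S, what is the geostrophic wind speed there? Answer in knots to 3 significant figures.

With the same pressure gradient and density, V_g ∝ 1/f ∝ 1/sin φ.
V₂ = V₁ · sin φ₁ / sin φ₂ = 29.2 × sin 28° / sin 40°
V₂ = 29.2 × 0.4695/0.6428 = 21.3 knots

21.3 knots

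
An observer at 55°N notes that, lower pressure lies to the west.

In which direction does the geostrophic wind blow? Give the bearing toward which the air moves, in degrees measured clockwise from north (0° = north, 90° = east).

000°

The pressure-gradient force points toward the west (bearing 270°).
Geostrophic balance: in the Northern Hemisphere the Coriolis force deflects motion to the right, so the geostrophic wind blows 90° to the right of the pressure-gradient force (low pressure on the left).
Rotating 270° by 90° clockwise gives 000° — the wind blows toward the north.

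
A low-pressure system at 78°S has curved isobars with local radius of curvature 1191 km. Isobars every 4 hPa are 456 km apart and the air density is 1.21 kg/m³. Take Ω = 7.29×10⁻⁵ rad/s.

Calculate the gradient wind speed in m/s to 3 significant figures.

Coriolis parameter at 78°S:
f = 2Ω sin φ = 2 × 7.29×10⁻⁵ × sin 78° = 1.43×10⁻⁴ s⁻¹
Pressure gradient: |∂P/∂n| = 400 Pa / 456000 m = 8.77×10⁻⁴ Pa/m
Geostrophic speed: V_g = |∂P/∂n|/(fρ) = 8.77×10⁻⁴/(1.43×10⁻⁴ × 1.21) = 5.08 m/s
Around a low, centrifugal force acts outward with Coriolis, so pressure-gradient force balances both:
(1/ρ)|∂P/∂n| = fV + V²/R  →  V² + fR·V − fR·V_g = 0
With fR = 1.43×10⁻⁴ × 1191×10³ m = 170 m/s:
V = [−fR + √((fR)² + 4 fR V_g)]/2 = [−170 + √(170² + 4×170×5.08)]/2 = 4.94 m/s
Subgeostrophic (V < V_g = 5.08 m/s), as expected around a low.

4.94 m/s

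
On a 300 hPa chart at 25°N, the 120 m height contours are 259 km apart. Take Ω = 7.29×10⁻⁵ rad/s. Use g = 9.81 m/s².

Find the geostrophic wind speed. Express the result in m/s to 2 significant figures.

74 m/s

Coriolis parameter at 25°N:
f = 2Ω sin φ = 2 × 7.29×10⁻⁵ × sin 25° = 6.16×10⁻⁵ s⁻¹
Height gradient: |∂Z/∂n| = 120 m / 259000 m = 4.63×10⁻⁴
On a pressure surface, geostrophic balance gives V_g = (g/f)|∂Z/∂n|:
V_g = 9.81 × 4.63×10⁻⁴ / 6.16×10⁻⁵ = 73.8 m/s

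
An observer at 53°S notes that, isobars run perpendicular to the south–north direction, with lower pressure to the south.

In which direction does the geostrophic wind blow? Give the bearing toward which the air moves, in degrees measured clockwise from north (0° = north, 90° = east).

090°

The pressure-gradient force points toward the south (bearing 180°).
Geostrophic balance: in the Southern Hemisphere the Coriolis force deflects motion to the left, so the geostrophic wind blows 90° to the left of the pressure-gradient force (low pressure on the right).
Rotating 180° by 90° counterclockwise gives 090° — the wind blows toward the east.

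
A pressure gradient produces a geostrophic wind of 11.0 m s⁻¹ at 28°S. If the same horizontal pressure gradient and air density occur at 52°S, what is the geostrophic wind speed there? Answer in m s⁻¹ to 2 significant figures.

6.6 m s⁻¹

With the same pressure gradient and density, V_g ∝ 1/f ∝ 1/sin φ.
V₂ = V₁ · sin φ₁ / sin φ₂ = 11.0 × sin 28° / sin 52°
V₂ = 11.0 × 0.4695/0.7880 = 6.6 m s⁻¹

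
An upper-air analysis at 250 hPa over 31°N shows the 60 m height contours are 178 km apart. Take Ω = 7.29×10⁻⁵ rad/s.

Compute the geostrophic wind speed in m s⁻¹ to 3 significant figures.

44.0 m s⁻¹

Coriolis parameter at 31°N:
f = 2Ω sin φ = 2 × 7.29×10⁻⁵ × sin 31° = 7.51×10⁻⁵ s⁻¹
Height gradient: |∂Z/∂n| = 60 m / 178000 m = 3.37×10⁻⁴
On a pressure surface, geostrophic balance gives V_g = (g/f)|∂Z/∂n|:
V_g = 9.81 × 3.37×10⁻⁴ / 7.51×10⁻⁵ = 44.0 m/s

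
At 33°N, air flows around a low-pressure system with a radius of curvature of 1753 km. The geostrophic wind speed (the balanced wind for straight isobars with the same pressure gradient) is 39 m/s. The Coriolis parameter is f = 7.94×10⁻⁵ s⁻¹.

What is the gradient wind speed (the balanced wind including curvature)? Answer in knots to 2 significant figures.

62 knots

Around a low, centrifugal force acts outward with Coriolis, so pressure-gradient force balances both:
(1/ρ)|∂P/∂n| = fV + V²/R  →  V² + fR·V − fR·V_g = 0
With fR = 7.94×10⁻⁵ × 1753×10³ m = 139 m/s:
V = [−fR + √((fR)² + 4 fR V_g)]/2 = [−139 + √(139² + 4×139×39)]/2 = 31.8 m/s
Subgeostrophic (V < V_g = 39 m/s), as expected around a low.
Converting: 31.8 m/s × 1.944 = 62 knots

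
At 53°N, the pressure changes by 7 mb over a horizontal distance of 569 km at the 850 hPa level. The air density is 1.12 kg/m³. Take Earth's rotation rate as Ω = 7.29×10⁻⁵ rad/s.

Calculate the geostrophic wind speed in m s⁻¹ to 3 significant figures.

9.43 m s⁻¹

Coriolis parameter at 53°N:
f = 2Ω sin φ = 2 × 7.29×10⁻⁵ × sin 53° = 1.16×10⁻⁴ s⁻¹
Pressure gradient: |∂P/∂n| = 700 Pa / 569000 m = 1.23×10⁻³ Pa/m
Geostrophic balance (pressure-gradient force = Coriolis force):
V_g = (1/(fρ)) |∂P/∂n| = 1.23×10⁻³ / (1.16×10⁻⁴ × 1.12) = 9.43 m/s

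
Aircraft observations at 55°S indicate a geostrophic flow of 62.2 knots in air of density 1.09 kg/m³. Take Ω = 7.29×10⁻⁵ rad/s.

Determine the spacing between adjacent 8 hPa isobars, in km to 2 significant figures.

190 km

Coriolis parameter at 55°S:
f = 2Ω sin φ = 2 × 7.29×10⁻⁵ × sin 55° = 1.19×10⁻⁴ s⁻¹
Wind speed in SI: 62.2 knots = 32.0 m/s
Geostrophic balance rearranged: |∂P/∂n| = f ρ V_g
|∂P/∂n| = 1.19×10⁻⁴ × 1.09 × 32.0 = 4.17×10⁻³ Pa/m
Isobar spacing: Δn = ΔP/|∂P/∂n| = 800 Pa / 4.17×10⁻³ Pa/m = 192049 m ≈ 190 km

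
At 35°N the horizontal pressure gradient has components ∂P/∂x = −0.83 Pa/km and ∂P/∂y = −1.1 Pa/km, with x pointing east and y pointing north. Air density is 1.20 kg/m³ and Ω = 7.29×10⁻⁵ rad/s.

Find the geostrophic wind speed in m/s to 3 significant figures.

Coriolis parameter at 35°N:
f = 2Ω sin φ = 2 × 7.29×10⁻⁵ × sin 35° = 8.36×10⁻⁵ s⁻¹
Component geostrophic relations (x east, y north):
u_g = −(1/(fρ)) ∂P/∂y,  v_g = (1/(fρ)) ∂P/∂x
u_g = −(−1.1×10⁻³)/(8.36×10⁻⁵ × 1.20) = 11.0 m/s;  v_g = (−0.83×10⁻³)/(8.36×10⁻⁵ × 1.20) = −8.27 m/s
|V_g| = √(u_g² + v_g²) = 13.7 m/s

13.7 m/s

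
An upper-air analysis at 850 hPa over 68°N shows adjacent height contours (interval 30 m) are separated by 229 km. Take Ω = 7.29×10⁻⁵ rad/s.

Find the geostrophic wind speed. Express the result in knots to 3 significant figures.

Coriolis parameter at 68°N:
f = 2Ω sin φ = 2 × 7.29×10⁻⁵ × sin 68° = 1.35×10⁻⁴ s⁻¹
Height gradient: |∂Z/∂n| = 30 m / 229000 m = 1.31×10⁻⁴
On a pressure surface, geostrophic balance gives V_g = (g/f)|∂Z/∂n|:
V_g = 9.81 × 1.31×10⁻⁴ / 1.35×10⁻⁴ = 9.51 m/s
Converting: 9.51 m/s × 1.944 = 18.5 knots

18.5 knots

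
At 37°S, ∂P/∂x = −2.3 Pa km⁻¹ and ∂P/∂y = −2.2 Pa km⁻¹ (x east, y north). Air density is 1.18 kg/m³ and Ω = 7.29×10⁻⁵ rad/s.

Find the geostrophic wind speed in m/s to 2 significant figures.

31 m/s

Coriolis parameter at 37°S:
f = 2Ω sin φ = 2 × 7.29×10⁻⁵ × sin 37° = 8.77×10⁻⁵ s⁻¹
In the Southern Hemisphere f is negative: f = −8.77×10⁻⁵ s⁻¹.
Component geostrophic relations (x east, y north):
u_g = −(1/(fρ)) ∂P/∂y,  v_g = (1/(fρ)) ∂P/∂x
u_g = −(−2.2×10⁻³)/(−8.77×10⁻⁵ × 1.18) = −21.2 m/s;  v_g = (−2.3×10⁻³)/(−8.77×10⁻⁵ × 1.18) = 22.2 m/s
|V_g| = √(u_g² + v_g²) = 30.7 m/s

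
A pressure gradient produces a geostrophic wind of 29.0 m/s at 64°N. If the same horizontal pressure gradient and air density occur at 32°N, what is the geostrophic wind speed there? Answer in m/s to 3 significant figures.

With the same pressure gradient and density, V_g ∝ 1/f ∝ 1/sin φ.
V₂ = V₁ · sin φ₁ / sin φ₂ = 29.0 × sin 64° / sin 32°
V₂ = 29.0 × 0.8988/0.5299 = 49.2 m/s

49.2 m/s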